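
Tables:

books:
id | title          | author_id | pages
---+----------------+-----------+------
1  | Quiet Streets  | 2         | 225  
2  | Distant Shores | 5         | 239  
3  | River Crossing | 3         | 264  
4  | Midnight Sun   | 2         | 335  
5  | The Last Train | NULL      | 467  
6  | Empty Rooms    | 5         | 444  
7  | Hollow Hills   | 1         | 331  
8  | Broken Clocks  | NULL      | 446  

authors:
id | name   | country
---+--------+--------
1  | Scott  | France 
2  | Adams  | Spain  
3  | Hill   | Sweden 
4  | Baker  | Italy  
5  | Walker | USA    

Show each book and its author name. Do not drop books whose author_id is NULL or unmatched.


LEFT JOIN keeps every row from books (the left table); where author_id has no match in authors, the author columns become NULL. Walk through each book:
  - book 1 (Quiet Streets): author_id=2 -> matches Adams
  - book 2 (Distant Shores): author_id=5 -> matches Walker
  - book 3 (River Crossing): author_id=3 -> matches Hill
  - book 4 (Midnight Sun): author_id=2 -> matches Adams
  - book 5 (The Last Train): author_id=NULL, no match -> kept with NULL
  - book 6 (Empty Rooms): author_id=5 -> matches Walker
  - book 7 (Hollow Hills): author_id=1 -> matches Scott
  - book 8 (Broken Clocks): author_id=NULL, no match -> kept with NULL
All 8 rows appear; 2 have NULL author.

SQL:
SELECT a.title, b.name AS author
FROM books a
LEFT JOIN authors b ON a.author_id = b.id

Result:
title          | author
---------------+-------
Quiet Streets  | Adams 
Distant Shores | Walker
River Crossing | Hill  
Midnight Sun   | Adams 
The Last Train | NULL  
Empty Rooms    | Walker
Hollow Hills   | Scott 
Broken Clocks  | NULL  


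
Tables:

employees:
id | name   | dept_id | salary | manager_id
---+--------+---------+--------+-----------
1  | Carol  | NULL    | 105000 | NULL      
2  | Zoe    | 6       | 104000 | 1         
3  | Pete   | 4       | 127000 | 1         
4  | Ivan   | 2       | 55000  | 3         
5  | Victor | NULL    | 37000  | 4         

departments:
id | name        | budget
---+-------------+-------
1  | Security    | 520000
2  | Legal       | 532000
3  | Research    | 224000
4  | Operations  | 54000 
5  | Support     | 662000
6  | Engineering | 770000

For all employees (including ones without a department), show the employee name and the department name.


LEFT JOIN keeps every row from employees (the left table); where dept_id has no match in departments, the department columns become NULL. Walk through each employee:
  - employee 1 (Carol): dept_id=NULL, no match -> kept with NULL
  - employee 2 (Zoe): dept_id=6 -> matches Engineering
  - employee 3 (Pete): dept_id=4 -> matches Operations
  - employee 4 (Ivan): dept_id=2 -> matches Legal
  - employee 5 (Victor): dept_id=NULL, no match -> kept with NULL
All 5 rows appear; 2 have NULL department.

SQL:
SELECT a.name, b.name AS department
FROM employees a
LEFT JOIN departments b ON a.dept_id = b.id

Result:
name   | department 
-------+------------
Carol  | NULL       
Zoe    | Engineering
Pete   | Operations 
Ivan   | Legal      
Victor | NULL       


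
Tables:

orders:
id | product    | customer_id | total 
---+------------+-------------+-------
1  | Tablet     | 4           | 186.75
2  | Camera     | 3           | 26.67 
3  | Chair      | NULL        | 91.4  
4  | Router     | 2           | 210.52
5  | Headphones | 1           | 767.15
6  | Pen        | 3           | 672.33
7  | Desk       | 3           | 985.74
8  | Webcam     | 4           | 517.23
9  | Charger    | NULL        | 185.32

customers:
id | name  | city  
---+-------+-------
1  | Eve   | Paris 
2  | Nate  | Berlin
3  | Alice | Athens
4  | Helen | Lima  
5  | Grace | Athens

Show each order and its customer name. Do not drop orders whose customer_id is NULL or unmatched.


LEFT JOIN keeps every row from orders (the left table); where customer_id has no match in customers, the customer columns become NULL. Walk through each order:
  - order 1 (Tablet): customer_id=4 -> matches Helen
  - order 2 (Camera): customer_id=3 -> matches Alice
  - order 3 (Chair): customer_id=NULL, no match -> kept with NULL
  - order 4 (Router): customer_id=2 -> matches Nate
  - order 5 (Headphones): customer_id=1 -> matches Eve
  - order 6 (Pen): customer_id=3 -> matches Alice
  - order 7 (Desk): customer_id=3 -> matches Alice
  - order 8 (Webcam): customer_id=4 -> matches Helen
  - order 9 (Charger): customer_id=NULL, no match -> kept with NULL
All 9 rows appear; 2 have NULL customer.

SQL:
SELECT a.product, b.name AS customer
FROM orders a
LEFT JOIN customers b ON a.customer_id = b.id

Result:
product    | customer
-----------+---------
Tablet     | Helen   
Camera     | Alice   
Chair      | NULL    
Router     | Nate    
Headphones | Eve     
Pen        | Alice   
Desk       | Alice   
Webcam     | Helen   
Charger    | NULL    


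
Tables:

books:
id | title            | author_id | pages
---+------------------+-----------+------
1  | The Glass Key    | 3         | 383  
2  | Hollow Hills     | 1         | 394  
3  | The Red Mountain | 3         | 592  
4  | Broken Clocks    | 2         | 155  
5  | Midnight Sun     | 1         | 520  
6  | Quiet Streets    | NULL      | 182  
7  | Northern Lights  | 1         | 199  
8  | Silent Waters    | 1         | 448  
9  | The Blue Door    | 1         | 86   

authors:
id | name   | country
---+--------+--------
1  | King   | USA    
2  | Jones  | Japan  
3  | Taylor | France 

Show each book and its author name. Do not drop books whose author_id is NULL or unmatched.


LEFT JOIN keeps every row from books (the left table); where author_id has no match in authors, the author columns become NULL. Walk through each book:
  - book 1 (The Glass Key): author_id=3 -> matches Taylor
  - book 2 (Hollow Hills): author_id=1 -> matches King
  - book 3 (The Red Mountain): author_id=3 -> matches Taylor
  - book 4 (Broken Clocks): author_id=2 -> matches Jones
  - book 5 (Midnight Sun): author_id=1 -> matches King
  - book 6 (Quiet Streets): author_id=NULL, no match -> kept with NULL
  - book 7 (Northern Lights): author_id=1 -> matches King
  - book 8 (Silent Waters): author_id=1 -> matches King
  - book 9 (The Blue Door): author_id=1 -> matches King
All 9 rows appear; 1 has NULL author.

SQL:
SELECT a.title, b.name AS author
FROM books a
LEFT JOIN authors b ON a.author_id = b.id

Result:
title            | author
-----------------+-------
The Glass Key    | Taylor
Hollow Hills     | King  
The Red Mountain | Taylor
Broken Clocks    | Jones 
Midnight Sun     | King  
Quiet Streets    | NULL  
Northern Lights  | King  
Silent Waters    | King  
The Blue Door    | King  


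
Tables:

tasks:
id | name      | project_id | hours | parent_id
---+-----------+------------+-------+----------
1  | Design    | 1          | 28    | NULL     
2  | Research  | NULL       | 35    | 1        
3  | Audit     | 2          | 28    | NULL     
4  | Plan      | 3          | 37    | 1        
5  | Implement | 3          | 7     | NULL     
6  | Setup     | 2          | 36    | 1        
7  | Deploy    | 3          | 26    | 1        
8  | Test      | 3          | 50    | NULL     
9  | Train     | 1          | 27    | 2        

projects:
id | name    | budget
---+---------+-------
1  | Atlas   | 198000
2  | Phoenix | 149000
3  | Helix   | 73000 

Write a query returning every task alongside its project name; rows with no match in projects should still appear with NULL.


LEFT JOIN keeps every row from tasks (the left table); where project_id has no match in projects, the project columns become NULL. Walk through each task:
  - task 1 (Design): project_id=1 -> matches Atlas
  - task 2 (Research): project_id=NULL, no match -> kept with NULL
  - task 3 (Audit): project_id=2 -> matches Phoenix
  - task 4 (Plan): project_id=3 -> matches Helix
  - task 5 (Implement): project_id=3 -> matches Helix
  - task 6 (Setup): project_id=2 -> matches Phoenix
  - task 7 (Deploy): project_id=3 -> matches Helix
  - task 8 (Test): project_id=3 -> matches Helix
  - task 9 (Train): project_id=1 -> matches Atlas
All 9 rows appear; 1 has NULL project.

SQL:
SELECT a.name, b.name AS project
FROM tasks a
LEFT JOIN projects b ON a.project_id = b.id

Result:
name      | project
----------+--------
Design    | Atlas  
Research  | NULL   
Audit     | Phoenix
Plan      | Helix  
Implement | Helix  
Setup     | Phoenix
Deploy    | Helix  
Test      | Helix  
Train     | Atlas  


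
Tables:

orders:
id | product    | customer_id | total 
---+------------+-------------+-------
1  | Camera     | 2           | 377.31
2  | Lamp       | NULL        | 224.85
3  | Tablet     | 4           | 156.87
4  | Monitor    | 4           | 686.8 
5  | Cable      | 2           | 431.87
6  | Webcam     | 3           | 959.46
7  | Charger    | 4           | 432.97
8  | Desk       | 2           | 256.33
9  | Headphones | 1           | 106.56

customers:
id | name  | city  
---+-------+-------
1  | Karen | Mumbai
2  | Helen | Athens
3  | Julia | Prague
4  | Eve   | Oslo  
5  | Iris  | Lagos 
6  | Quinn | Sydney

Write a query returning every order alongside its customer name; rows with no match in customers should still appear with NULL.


LEFT JOIN keeps every row from orders (the left table); where customer_id has no match in customers, the customer columns become NULL. Walk through each order:
  - order 1 (Camera): customer_id=2 -> matches Helen
  - order 2 (Lamp): customer_id=NULL, no match -> kept with NULL
  - order 3 (Tablet): customer_id=4 -> matches Eve
  - order 4 (Monitor): customer_id=4 -> matches Eve
  - order 5 (Cable): customer_id=2 -> matches Helen
  - order 6 (Webcam): customer_id=3 -> matches Julia
  - order 7 (Charger): customer_id=4 -> matches Eve
  - order 8 (Desk): customer_id=2 -> matches Helen
  - order 9 (Headphones): customer_id=1 -> matches Karen
All 9 rows appear; 1 has NULL customer.

SQL:
SELECT a.product, b.name AS customer
FROM orders a
LEFT JOIN customers b ON a.customer_id = b.id

Result:
product    | customer
-----------+---------
Camera     | Helen   
Lamp       | NULL    
Tablet     | Eve     
Monitor    | Eve     
Cable      | Helen   
Webcam     | Julia   
Charger    | Eve     
Desk       | Helen   
Headphones | Karen   


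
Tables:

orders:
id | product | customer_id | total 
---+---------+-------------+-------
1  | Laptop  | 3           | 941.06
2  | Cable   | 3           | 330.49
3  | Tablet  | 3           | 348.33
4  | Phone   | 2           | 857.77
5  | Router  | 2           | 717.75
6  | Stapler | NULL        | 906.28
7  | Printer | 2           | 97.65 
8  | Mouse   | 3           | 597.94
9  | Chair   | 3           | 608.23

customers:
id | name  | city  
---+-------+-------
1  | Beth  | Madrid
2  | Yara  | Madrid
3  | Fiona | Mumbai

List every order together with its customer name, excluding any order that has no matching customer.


INNER JOIN keeps only orders rows whose customer_id matches an id in customers. Walk through each order:
  - order 1 (Laptop): customer_id=3 -> matches Fiona
  - order 2 (Cable): customer_id=3 -> matches Fiona
  - order 3 (Tablet): customer_id=3 -> matches Fiona
  - order 4 (Phone): customer_id=2 -> matches Yara
  - order 5 (Router): customer_id=2 -> matches Yara
  - order 6 (Stapler): customer_id=NULL, no match -> dropped
  - order 7 (Printer): customer_id=2 -> matches Yara
  - order 8 (Mouse): customer_id=3 -> matches Fiona
  - order 9 (Chair): customer_id=3 -> matches Fiona
So 1 of 9 rows is dropped.

SQL:
SELECT a.product, b.name AS customer
FROM orders a
INNER JOIN customers b ON a.customer_id = b.id

Result:
product | customer
--------+---------
Laptop  | Fiona   
Cable   | Fiona   
Tablet  | Fiona   
Phone   | Yara    
Router  | Yara    
Printer | Yara    
Mouse   | Fiona   
Chair   | Fiona   


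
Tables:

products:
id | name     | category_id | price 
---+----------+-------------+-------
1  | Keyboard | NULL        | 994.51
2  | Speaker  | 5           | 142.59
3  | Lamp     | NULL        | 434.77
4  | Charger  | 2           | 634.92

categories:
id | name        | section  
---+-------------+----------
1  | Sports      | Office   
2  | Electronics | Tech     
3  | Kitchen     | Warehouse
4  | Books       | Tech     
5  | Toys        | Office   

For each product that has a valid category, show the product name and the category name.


INNER JOIN keeps only products rows whose category_id matches an id in categories. Walk through each product:
  - product 1 (Keyboard): category_id=NULL, no match -> dropped
  - product 2 (Speaker): category_id=5 -> matches Toys
  - product 3 (Lamp): category_id=NULL, no match -> dropped
  - product 4 (Charger): category_id=2 -> matches Electronics
So 2 of 4 rows are dropped.

SQL:
SELECT a.name, b.name AS category
FROM products a
INNER JOIN categories b ON a.category_id = b.id

Result:
name    | category   
--------+------------
Speaker | Toys       
Charger | Electronics


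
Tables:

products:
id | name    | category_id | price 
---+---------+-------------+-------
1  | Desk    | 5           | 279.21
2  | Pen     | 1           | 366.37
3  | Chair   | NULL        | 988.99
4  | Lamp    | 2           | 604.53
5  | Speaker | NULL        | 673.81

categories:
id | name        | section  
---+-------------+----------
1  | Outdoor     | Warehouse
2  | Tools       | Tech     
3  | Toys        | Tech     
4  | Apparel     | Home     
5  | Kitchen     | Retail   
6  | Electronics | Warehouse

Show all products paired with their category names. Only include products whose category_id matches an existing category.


INNER JOIN keeps only products rows whose category_id matches an id in categories. Walk through each product:
  - product 1 (Desk): category_id=5 -> matches Kitchen
  - product 2 (Pen): category_id=1 -> matches Outdoor
  - product 3 (Chair): category_id=NULL, no match -> dropped
  - product 4 (Lamp): category_id=2 -> matches Tools
  - product 5 (Speaker): category_id=NULL, no match -> dropped
So 2 of 5 rows are dropped.

SQL:
SELECT a.name, b.name AS category
FROM products a
INNER JOIN categories b ON a.category_id = b.id

Result:
name | category
-----+---------
Desk | Kitchen 
Pen  | Outdoor 
Lamp | Tools   


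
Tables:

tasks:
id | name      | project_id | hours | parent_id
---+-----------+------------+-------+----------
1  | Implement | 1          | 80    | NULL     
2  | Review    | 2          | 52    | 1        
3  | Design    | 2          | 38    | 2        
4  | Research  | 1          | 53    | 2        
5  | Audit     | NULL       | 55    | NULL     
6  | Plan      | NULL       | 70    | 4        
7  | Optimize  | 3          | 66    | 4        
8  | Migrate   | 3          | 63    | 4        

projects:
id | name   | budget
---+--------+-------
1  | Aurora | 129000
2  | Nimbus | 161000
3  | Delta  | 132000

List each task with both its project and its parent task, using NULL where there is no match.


Two LEFT JOINs from the same base table tasks: one to projects via project_id, one to tasks itself via parent_id. Both are LEFT so every task is preserved.
Match against projects:
  - task 1 (Implement): project_id=1 -> matches Aurora
  - task 2 (Review): project_id=2 -> matches Nimbus
  - task 3 (Design): project_id=2 -> matches Nimbus
  - task 4 (Research): project_id=1 -> matches Aurora
  - task 5 (Audit): project_id=NULL, no match -> kept with NULL
  - task 6 (Plan): project_id=NULL, no match -> kept with NULL
  - task 7 (Optimize): project_id=3 -> matches Delta
  - task 8 (Migrate): project_id=3 -> matches Delta
Match against tasks (self):
  - task 1 (Implement): parent_id=NULL -> NULL
  - task 2 (Review): parent_id=1 -> Implement
  - task 3 (Design): parent_id=2 -> Review
  - task 4 (Research): parent_id=2 -> Review
  - task 5 (Audit): parent_id=NULL -> NULL
  - task 6 (Plan): parent_id=4 -> Research
  - task 7 (Optimize): parent_id=4 -> Research
  - task 8 (Migrate): parent_id=4 -> Research

SQL:
SELECT a.name, b.name AS project, c.name AS parent
FROM tasks a
LEFT JOIN projects b ON a.project_id = b.id
LEFT JOIN tasks c ON a.parent_id = c.id

Result:
name      | project | parent   
----------+---------+----------
Implement | Aurora  | NULL     
Review    | Nimbus  | Implement
Design    | Nimbus  | Review   
Research  | Aurora  | Review   
Audit     | NULL    | NULL     
Plan      | NULL    | Research 
Optimize  | Delta   | Research 
Migrate   | Delta   | Research 


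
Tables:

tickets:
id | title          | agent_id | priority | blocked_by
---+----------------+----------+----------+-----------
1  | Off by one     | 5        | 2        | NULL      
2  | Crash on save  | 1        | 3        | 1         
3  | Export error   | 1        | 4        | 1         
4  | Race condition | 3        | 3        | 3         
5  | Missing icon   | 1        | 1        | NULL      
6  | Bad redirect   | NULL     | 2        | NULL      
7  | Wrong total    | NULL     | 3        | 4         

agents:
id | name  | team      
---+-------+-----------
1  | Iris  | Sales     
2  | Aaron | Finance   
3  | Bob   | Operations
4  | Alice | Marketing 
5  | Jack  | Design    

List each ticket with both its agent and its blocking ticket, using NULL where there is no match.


Two LEFT JOINs from the same base table tickets: one to agents via agent_id, one to tickets itself via blocked_by. Both are LEFT so every ticket is preserved.
Match against agents:
  - ticket 1 (Off by one): agent_id=5 -> matches Jack
  - ticket 2 (Crash on save): agent_id=1 -> matches Iris
  - ticket 3 (Export error): agent_id=1 -> matches Iris
  - ticket 4 (Race condition): agent_id=3 -> matches Bob
  - ticket 5 (Missing icon): agent_id=1 -> matches Iris
  - ticket 6 (Bad redirect): agent_id=NULL, no match -> kept with NULL
  - ticket 7 (Wrong total): agent_id=NULL, no match -> kept with NULL
Match against tickets (self):
  - ticket 1 (Off by one): blocked_by=NULL -> NULL
  - ticket 2 (Crash on save): blocked_by=1 -> Off by one
  - ticket 3 (Export error): blocked_by=1 -> Off by one
  - ticket 4 (Race condition): blocked_by=3 -> Export error
  - ticket 5 (Missing icon): blocked_by=NULL -> NULL
  - ticket 6 (Bad redirect): blocked_by=NULL -> NULL
  - ticket 7 (Wrong total): blocked_by=4 -> Race condition

SQL:
SELECT a.title, b.name AS agent, c.title AS blocked_by
FROM tickets a
LEFT JOIN agents b ON a.agent_id = b.id
LEFT JOIN tickets c ON a.blocked_by = c.id

Result:
title          | agent | blocked_by    
---------------+-------+---------------
Off by one     | Jack  | NULL          
Crash on save  | Iris  | Off by one    
Export error   | Iris  | Off by one    
Race condition | Bob   | Export error  
Missing icon   | Iris  | NULL          
Bad redirect   | NULL  | NULL          
Wrong total    | NULL  | Race condition


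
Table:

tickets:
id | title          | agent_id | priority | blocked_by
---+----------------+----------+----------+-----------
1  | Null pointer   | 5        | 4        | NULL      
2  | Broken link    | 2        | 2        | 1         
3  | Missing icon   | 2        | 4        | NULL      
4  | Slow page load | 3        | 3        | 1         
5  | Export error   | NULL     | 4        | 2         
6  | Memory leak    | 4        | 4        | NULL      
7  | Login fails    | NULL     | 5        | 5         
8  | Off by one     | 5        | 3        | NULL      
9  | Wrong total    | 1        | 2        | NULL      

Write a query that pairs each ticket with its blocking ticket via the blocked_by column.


This is a self-join: tickets is joined to a second copy of itself, matching each row's blocked_by to another row's id. Use LEFT JOIN so rows with blocked_by=NULL are kept.
  - ticket 1 (Null pointer): blocked_by=NULL -> NULL
  - ticket 2 (Broken link): blocked_by=1 -> Null pointer
  - ticket 3 (Missing icon): blocked_by=NULL -> NULL
  - ticket 4 (Slow page load): blocked_by=1 -> Null pointer
  - ticket 5 (Export error): blocked_by=2 -> Broken link
  - ticket 6 (Memory leak): blocked_by=NULL -> NULL
  - ticket 7 (Login fails): blocked_by=5 -> Export error
  - ticket 8 (Off by one): blocked_by=NULL -> NULL
  - ticket 9 (Wrong total): blocked_by=NULL -> NULL

SQL:
SELECT a.title AS item, b.title AS blocked_by
FROM tickets a
LEFT JOIN tickets b ON a.blocked_by = b.id

Result:
item           | blocked_by  
---------------+-------------
Null pointer   | NULL        
Broken link    | Null pointer
Missing icon   | NULL        
Slow page load | Null pointer
Export error   | Broken link 
Memory leak    | NULL        
Login fails    | Export error
Off by one     | NULL        
Wrong total    | NULL        


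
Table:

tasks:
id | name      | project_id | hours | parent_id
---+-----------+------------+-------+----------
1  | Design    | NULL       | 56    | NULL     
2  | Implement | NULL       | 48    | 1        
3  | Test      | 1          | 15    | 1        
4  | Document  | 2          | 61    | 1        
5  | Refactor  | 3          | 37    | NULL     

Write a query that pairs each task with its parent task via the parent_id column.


This is a self-join: tasks is joined to a second copy of itself, matching each row's parent_id to another row's id. Use LEFT JOIN so rows with parent_id=NULL are kept.
  - task 1 (Design): parent_id=NULL -> NULL
  - task 2 (Implement): parent_id=1 -> Design
  - task 3 (Test): parent_id=1 -> Design
  - task 4 (Document): parent_id=1 -> Design
  - task 5 (Refactor): parent_id=NULL -> NULL

SQL:
SELECT a.name AS item, b.name AS parent
FROM tasks a
LEFT JOIN tasks b ON a.parent_id = b.id

Result:
item      | parent
----------+-------
Design    | NULL  
Implement | Design
Test      | Design
Document  | Design
Refactor  | NULL  


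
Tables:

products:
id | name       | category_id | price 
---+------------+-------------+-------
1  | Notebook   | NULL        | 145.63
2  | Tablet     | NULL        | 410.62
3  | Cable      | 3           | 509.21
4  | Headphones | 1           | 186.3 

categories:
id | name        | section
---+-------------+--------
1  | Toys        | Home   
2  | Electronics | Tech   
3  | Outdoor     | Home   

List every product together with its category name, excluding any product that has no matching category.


INNER JOIN keeps only products rows whose category_id matches an id in categories. Walk through each product:
  - product 1 (Notebook): category_id=NULL, no match -> dropped
  - product 2 (Tablet): category_id=NULL, no match -> dropped
  - product 3 (Cable): category_id=3 -> matches Outdoor
  - product 4 (Headphones): category_id=1 -> matches Toys
So 2 of 4 rows are dropped.

SQL:
SELECT a.name, b.name AS category
FROM products a
INNER JOIN categories b ON a.category_id = b.id

Result:
name       | category
-----------+---------
Cable      | Outdoor 
Headphones | Toys    


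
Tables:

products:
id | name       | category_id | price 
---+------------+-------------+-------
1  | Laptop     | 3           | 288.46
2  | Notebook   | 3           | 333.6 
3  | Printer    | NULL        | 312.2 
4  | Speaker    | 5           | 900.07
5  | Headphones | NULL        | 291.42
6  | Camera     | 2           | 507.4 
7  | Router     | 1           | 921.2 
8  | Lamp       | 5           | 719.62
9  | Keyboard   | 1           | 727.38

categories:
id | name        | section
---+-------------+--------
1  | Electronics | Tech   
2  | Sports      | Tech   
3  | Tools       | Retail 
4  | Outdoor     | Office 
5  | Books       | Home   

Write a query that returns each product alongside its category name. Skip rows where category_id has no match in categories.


INNER JOIN keeps only products rows whose category_id matches an id in categories. Walk through each product:
  - product 1 (Laptop): category_id=3 -> matches Tools
  - product 2 (Notebook): category_id=3 -> matches Tools
  - product 3 (Printer): category_id=NULL, no match -> dropped
  - product 4 (Speaker): category_id=5 -> matches Books
  - product 5 (Headphones): category_id=NULL, no match -> dropped
  - product 6 (Camera): category_id=2 -> matches Sports
  - product 7 (Router): category_id=1 -> matches Electronics
  - product 8 (Lamp): category_id=5 -> matches Books
  - product 9 (Keyboard): category_id=1 -> matches Electronics
So 2 of 9 rows are dropped.

SQL:
SELECT a.name, b.name AS category
FROM products a
INNER JOIN categories b ON a.category_id = b.id

Result:
name     | category   
---------+------------
Laptop   | Tools      
Notebook | Tools      
Speaker  | Books      
Camera   | Sports     
Router   | Electronics
Lamp     | Books      
Keyboard | Electronics


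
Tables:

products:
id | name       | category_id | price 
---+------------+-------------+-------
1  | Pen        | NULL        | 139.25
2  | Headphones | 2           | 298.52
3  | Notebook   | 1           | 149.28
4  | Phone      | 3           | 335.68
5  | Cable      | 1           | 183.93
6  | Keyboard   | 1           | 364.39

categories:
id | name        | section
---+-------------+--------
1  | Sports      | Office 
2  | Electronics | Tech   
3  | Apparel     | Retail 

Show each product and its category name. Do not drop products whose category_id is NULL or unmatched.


LEFT JOIN keeps every row from products (the left table); where category_id has no match in categories, the category columns become NULL. Walk through each product:
  - product 1 (Pen): category_id=NULL, no match -> kept with NULL
  - product 2 (Headphones): category_id=2 -> matches Electronics
  - product 3 (Notebook): category_id=1 -> matches Sports
  - product 4 (Phone): category_id=3 -> matches Apparel
  - product 5 (Cable): category_id=1 -> matches Sports
  - product 6 (Keyboard): category_id=1 -> matches Sports
All 6 rows appear; 1 has NULL category.

SQL:
SELECT a.name, b.name AS category
FROM products a
LEFT JOIN categories b ON a.category_id = b.id

Result:
name       | category   
-----------+------------
Pen        | NULL       
Headphones | Electronics
Notebook   | Sports     
Phone      | Apparel    
Cable      | Sports     
Keyboard   | Sports     


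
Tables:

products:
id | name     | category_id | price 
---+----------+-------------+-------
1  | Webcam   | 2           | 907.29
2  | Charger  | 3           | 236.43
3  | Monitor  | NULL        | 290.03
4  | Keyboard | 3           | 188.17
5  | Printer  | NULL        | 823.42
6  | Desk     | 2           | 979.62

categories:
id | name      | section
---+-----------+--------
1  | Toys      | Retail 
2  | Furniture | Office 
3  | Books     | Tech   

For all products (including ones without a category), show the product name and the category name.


LEFT JOIN keeps every row from products (the left table); where category_id has no match in categories, the category columns become NULL. Walk through each product:
  - product 1 (Webcam): category_id=2 -> matches Furniture
  - product 2 (Charger): category_id=3 -> matches Books
  - product 3 (Monitor): category_id=NULL, no match -> kept with NULL
  - product 4 (Keyboard): category_id=3 -> matches Books
  - product 5 (Printer): category_id=NULL, no match -> kept with NULL
  - product 6 (Desk): category_id=2 -> matches Furniture
All 6 rows appear; 2 have NULL category.

SQL:
SELECT a.name, b.name AS category
FROM products a
LEFT JOIN categories b ON a.category_id = b.id

Result:
name     | category 
---------+----------
Webcam   | Furniture
Charger  | Books    
Monitor  | NULL     
Keyboard | Books    
Printer  | NULL     
Desk     | Furniture


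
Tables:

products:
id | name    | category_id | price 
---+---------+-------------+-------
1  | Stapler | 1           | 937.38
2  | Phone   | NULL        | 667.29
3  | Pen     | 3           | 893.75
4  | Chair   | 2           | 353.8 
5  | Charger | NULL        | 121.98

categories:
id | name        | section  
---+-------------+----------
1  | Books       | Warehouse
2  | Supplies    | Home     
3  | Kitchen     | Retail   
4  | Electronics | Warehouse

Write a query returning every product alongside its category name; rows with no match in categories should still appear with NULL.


LEFT JOIN keeps every row from products (the left table); where category_id has no match in categories, the category columns become NULL. Walk through each product:
  - product 1 (Stapler): category_id=1 -> matches Books
  - product 2 (Phone): category_id=NULL, no match -> kept with NULL
  - product 3 (Pen): category_id=3 -> matches Kitchen
  - product 4 (Chair): category_id=2 -> matches Supplies
  - product 5 (Charger): category_id=NULL, no match -> kept with NULL
All 5 rows appear; 2 have NULL category.

SQL:
SELECT a.name, b.name AS category
FROM products a
LEFT JOIN categories b ON a.category_id = b.id

Result:
name    | category
--------+---------
Stapler | Books   
Phone   | NULL    
Pen     | Kitchen 
Chair   | Supplies
Charger | NULL    


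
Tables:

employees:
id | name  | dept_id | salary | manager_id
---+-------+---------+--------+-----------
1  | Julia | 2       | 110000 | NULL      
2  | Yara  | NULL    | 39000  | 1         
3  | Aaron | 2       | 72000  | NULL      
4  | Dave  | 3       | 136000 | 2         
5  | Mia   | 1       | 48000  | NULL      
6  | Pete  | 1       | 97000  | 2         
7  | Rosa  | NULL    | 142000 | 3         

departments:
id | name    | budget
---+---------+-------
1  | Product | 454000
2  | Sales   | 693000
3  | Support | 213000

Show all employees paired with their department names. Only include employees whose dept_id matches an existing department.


INNER JOIN keeps only employees rows whose dept_id matches an id in departments. Walk through each employee:
  - employee 1 (Julia): dept_id=2 -> matches Sales
  - employee 2 (Yara): dept_id=NULL, no match -> dropped
  - employee 3 (Aaron): dept_id=2 -> matches Sales
  - employee 4 (Dave): dept_id=3 -> matches Support
  - employee 5 (Mia): dept_id=1 -> matches Product
  - employee 6 (Pete): dept_id=1 -> matches Product
  - employee 7 (Rosa): dept_id=NULL, no match -> dropped
So 2 of 7 rows are dropped.

SQL:
SELECT a.name, b.name AS department
FROM employees a
INNER JOIN departments b ON a.dept_id = b.id

Result:
name  | department
------+-----------
Julia | Sales     
Aaron | Sales     
Dave  | Support   
Mia   | Product   
Pete  | Product   


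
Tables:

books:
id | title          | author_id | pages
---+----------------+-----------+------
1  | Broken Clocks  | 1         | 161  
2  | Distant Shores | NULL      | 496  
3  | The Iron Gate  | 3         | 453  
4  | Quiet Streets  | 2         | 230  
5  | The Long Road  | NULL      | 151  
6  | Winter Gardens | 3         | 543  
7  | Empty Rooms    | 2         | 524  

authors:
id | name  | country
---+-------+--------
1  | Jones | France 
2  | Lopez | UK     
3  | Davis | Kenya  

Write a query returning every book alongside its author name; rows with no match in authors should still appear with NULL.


LEFT JOIN keeps every row from books (the left table); where author_id has no match in authors, the author columns become NULL. Walk through each book:
  - book 1 (Broken Clocks): author_id=1 -> matches Jones
  - book 2 (Distant Shores): author_id=NULL, no match -> kept with NULL
  - book 3 (The Iron Gate): author_id=3 -> matches Davis
  - book 4 (Quiet Streets): author_id=2 -> matches Lopez
  - book 5 (The Long Road): author_id=NULL, no match -> kept with NULL
  - book 6 (Winter Gardens): author_id=3 -> matches Davis
  - book 7 (Empty Rooms): author_id=2 -> matches Lopez
All 7 rows appear; 2 have NULL author.

SQL:
SELECT a.title, b.name AS author
FROM books a
LEFT JOIN authors b ON a.author_id = b.id

Result:
title          | author
---------------+-------
Broken Clocks  | Jones 
Distant Shores | NULL  
The Iron Gate  | Davis 
Quiet Streets  | Lopez 
The Long Road  | NULL  
Winter Gardens | Davis 
Empty Rooms    | Lopez 


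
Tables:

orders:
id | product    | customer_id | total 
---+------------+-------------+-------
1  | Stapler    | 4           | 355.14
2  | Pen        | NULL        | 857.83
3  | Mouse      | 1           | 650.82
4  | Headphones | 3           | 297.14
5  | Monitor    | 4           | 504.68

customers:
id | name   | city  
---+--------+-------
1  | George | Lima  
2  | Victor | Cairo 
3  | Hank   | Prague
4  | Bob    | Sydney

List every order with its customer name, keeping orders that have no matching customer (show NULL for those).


LEFT JOIN keeps every row from orders (the left table); where customer_id has no match in customers, the customer columns become NULL. Walk through each order:
  - order 1 (Stapler): customer_id=4 -> matches Bob
  - order 2 (Pen): customer_id=NULL, no match -> kept with NULL
  - order 3 (Mouse): customer_id=1 -> matches George
  - order 4 (Headphones): customer_id=3 -> matches Hank
  - order 5 (Monitor): customer_id=4 -> matches Bob
All 5 rows appear; 1 has NULL customer.

SQL:
SELECT a.product, b.name AS customer
FROM orders a
LEFT JOIN customers b ON a.customer_id = b.id

Result:
product    | customer
-----------+---------
Stapler    | Bob     
Pen        | NULL    
Mouse      | George  
Headphones | Hank    
Monitor    | Bob     


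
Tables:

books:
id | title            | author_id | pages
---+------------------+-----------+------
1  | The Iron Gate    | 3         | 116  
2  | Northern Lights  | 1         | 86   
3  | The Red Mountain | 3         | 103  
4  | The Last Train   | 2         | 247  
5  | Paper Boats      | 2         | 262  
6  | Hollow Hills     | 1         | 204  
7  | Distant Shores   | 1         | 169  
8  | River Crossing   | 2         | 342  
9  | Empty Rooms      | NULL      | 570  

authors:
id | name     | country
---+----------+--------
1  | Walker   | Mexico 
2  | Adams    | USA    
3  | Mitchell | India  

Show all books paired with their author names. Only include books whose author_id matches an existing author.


INNER JOIN keeps only books rows whose author_id matches an id in authors. Walk through each book:
  - book 1 (The Iron Gate): author_id=3 -> matches Mitchell
  - book 2 (Northern Lights): author_id=1 -> matches Walker
  - book 3 (The Red Mountain): author_id=3 -> matches Mitchell
  - book 4 (The Last Train): author_id=2 -> matches Adams
  - book 5 (Paper Boats): author_id=2 -> matches Adams
  - book 6 (Hollow Hills): author_id=1 -> matches Walker
  - book 7 (Distant Shores): author_id=1 -> matches Walker
  - book 8 (River Crossing): author_id=2 -> matches Adams
  - book 9 (Empty Rooms): author_id=NULL, no match -> dropped
So 1 of 9 rows is dropped.

SQL:
SELECT a.title, b.name AS author
FROM books a
INNER JOIN authors b ON a.author_id = b.id

Result:
title            | author  
-----------------+---------
The Iron Gate    | Mitchell
Northern Lights  | Walker  
The Red Mountain | Mitchell
The Last Train   | Adams   
Paper Boats      | Adams   
Hollow Hills     | Walker  
Distant Shores   | Walker  
River Crossing   | Adams   


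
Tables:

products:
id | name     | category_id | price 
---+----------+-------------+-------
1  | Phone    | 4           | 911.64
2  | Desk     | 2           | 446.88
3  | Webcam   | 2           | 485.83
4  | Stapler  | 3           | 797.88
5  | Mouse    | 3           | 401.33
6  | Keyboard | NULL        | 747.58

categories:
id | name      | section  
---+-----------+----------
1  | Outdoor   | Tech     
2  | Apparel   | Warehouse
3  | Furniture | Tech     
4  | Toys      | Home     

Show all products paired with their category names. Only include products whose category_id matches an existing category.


INNER JOIN keeps only products rows whose category_id matches an id in categories. Walk through each product:
  - product 1 (Phone): category_id=4 -> matches Toys
  - product 2 (Desk): category_id=2 -> matches Apparel
  - product 3 (Webcam): category_id=2 -> matches Apparel
  - product 4 (Stapler): category_id=3 -> matches Furniture
  - product 5 (Mouse): category_id=3 -> matches Furniture
  - product 6 (Keyboard): category_id=NULL, no match -> dropped
So 1 of 6 rows is dropped.

SQL:
SELECT a.name, b.name AS category
FROM products a
INNER JOIN categories b ON a.category_id = b.id

Result:
name    | category 
--------+----------
Phone   | Toys     
Desk    | Apparel  
Webcam  | Apparel  
Stapler | Furniture
Mouse   | Furniture


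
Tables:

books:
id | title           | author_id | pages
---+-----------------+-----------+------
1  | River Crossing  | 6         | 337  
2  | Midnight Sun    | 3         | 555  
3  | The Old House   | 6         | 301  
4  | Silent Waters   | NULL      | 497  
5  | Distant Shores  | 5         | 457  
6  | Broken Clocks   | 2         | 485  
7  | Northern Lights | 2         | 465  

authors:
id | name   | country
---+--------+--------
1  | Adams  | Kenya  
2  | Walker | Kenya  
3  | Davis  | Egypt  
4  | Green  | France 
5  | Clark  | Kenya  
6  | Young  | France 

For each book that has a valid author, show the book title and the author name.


INNER JOIN keeps only books rows whose author_id matches an id in authors. Walk through each book:
  - book 1 (River Crossing): author_id=6 -> matches Young
  - book 2 (Midnight Sun): author_id=3 -> matches Davis
  - book 3 (The Old House): author_id=6 -> matches Young
  - book 4 (Silent Waters): author_id=NULL, no match -> dropped
  - book 5 (Distant Shores): author_id=5 -> matches Clark
  - book 6 (Broken Clocks): author_id=2 -> matches Walker
  - book 7 (Northern Lights): author_id=2 -> matches Walker
So 1 of 7 rows is dropped.

SQL:
SELECT a.title, b.name AS author
FROM books a
INNER JOIN authors b ON a.author_id = b.id

Result:
title           | author
----------------+-------
River Crossing  | Young 
Midnight Sun    | Davis 
The Old House   | Young 
Distant Shores  | Clark 
Broken Clocks   | Walker
Northern Lights | Walker


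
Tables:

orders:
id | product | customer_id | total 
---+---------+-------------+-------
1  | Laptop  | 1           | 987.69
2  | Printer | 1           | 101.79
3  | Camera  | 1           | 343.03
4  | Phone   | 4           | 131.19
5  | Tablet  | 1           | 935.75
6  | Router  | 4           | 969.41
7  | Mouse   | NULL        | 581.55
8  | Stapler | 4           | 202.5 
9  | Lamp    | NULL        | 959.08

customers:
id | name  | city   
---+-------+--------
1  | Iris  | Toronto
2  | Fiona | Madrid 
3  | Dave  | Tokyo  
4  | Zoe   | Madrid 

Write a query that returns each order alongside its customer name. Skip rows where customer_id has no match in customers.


INNER JOIN keeps only orders rows whose customer_id matches an id in customers. Walk through each order:
  - order 1 (Laptop): customer_id=1 -> matches Iris
  - order 2 (Printer): customer_id=1 -> matches Iris
  - order 3 (Camera): customer_id=1 -> matches Iris
  - order 4 (Phone): customer_id=4 -> matches Zoe
  - order 5 (Tablet): customer_id=1 -> matches Iris
  - order 6 (Router): customer_id=4 -> matches Zoe
  - order 7 (Mouse): customer_id=NULL, no match -> dropped
  - order 8 (Stapler): customer_id=4 -> matches Zoe
  - order 9 (Lamp): customer_id=NULL, no match -> dropped
So 2 of 9 rows are dropped.

SQL:
SELECT a.product, b.name AS customer
FROM orders a
INNER JOIN customers b ON a.customer_id = b.id

Result:
product | customer
--------+---------
Laptop  | Iris    
Printer | Iris    
Camera  | Iris    
Phone   | Zoe     
Tablet  | Iris    
Router  | Zoe     
Stapler | Zoe     


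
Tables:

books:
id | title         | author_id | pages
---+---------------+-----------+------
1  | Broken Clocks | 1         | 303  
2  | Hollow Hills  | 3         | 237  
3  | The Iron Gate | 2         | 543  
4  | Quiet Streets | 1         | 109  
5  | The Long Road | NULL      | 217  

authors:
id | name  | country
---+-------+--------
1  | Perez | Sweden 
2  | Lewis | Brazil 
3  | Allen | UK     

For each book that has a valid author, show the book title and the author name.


INNER JOIN keeps only books rows whose author_id matches an id in authors. Walk through each book:
  - book 1 (Broken Clocks): author_id=1 -> matches Perez
  - book 2 (Hollow Hills): author_id=3 -> matches Allen
  - book 3 (The Iron Gate): author_id=2 -> matches Lewis
  - book 4 (Quiet Streets): author_id=1 -> matches Perez
  - book 5 (The Long Road): author_id=NULL, no match -> dropped
So 1 of 5 rows is dropped.

SQL:
SELECT a.title, b.name AS author
FROM books a
INNER JOIN authors b ON a.author_id = b.id

Result:
title         | author
--------------+-------
Broken Clocks | Perez 
Hollow Hills  | Allen 
The Iron Gate | Lewis 
Quiet Streets | Perez 


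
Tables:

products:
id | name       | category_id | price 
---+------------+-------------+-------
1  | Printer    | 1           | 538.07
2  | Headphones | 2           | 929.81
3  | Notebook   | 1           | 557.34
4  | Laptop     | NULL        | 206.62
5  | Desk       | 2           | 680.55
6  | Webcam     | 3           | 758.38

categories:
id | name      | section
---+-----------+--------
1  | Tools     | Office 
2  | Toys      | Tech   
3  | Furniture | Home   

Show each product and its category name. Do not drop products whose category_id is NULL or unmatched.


LEFT JOIN keeps every row from products (the left table); where category_id has no match in categories, the category columns become NULL. Walk through each product:
  - product 1 (Printer): category_id=1 -> matches Tools
  - product 2 (Headphones): category_id=2 -> matches Toys
  - product 3 (Notebook): category_id=1 -> matches Tools
  - product 4 (Laptop): category_id=NULL, no match -> kept with NULL
  - product 5 (Desk): category_id=2 -> matches Toys
  - product 6 (Webcam): category_id=3 -> matches Furniture
All 6 rows appear; 1 has NULL category.

SQL:
SELECT a.name, b.name AS category
FROM products a
LEFT JOIN categories b ON a.category_id = b.id

Result:
name       | category 
-----------+----------
Printer    | Tools    
Headphones | Toys     
Notebook   | Tools    
Laptop     | NULL     
Desk       | Toys     
Webcam     | Furniture
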